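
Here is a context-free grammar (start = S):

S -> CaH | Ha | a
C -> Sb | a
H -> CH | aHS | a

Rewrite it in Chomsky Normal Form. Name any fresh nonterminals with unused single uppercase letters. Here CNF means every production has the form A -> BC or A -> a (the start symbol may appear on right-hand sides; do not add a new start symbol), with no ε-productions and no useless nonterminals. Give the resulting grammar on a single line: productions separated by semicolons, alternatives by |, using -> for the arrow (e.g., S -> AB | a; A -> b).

No ε-productions.
No unit productions to eliminate.
TERM: introduce B -> a, A -> b and substitute in every rule of length ≥2.
BIN: H -> BHS becomes H -> BD, D -> HS; S -> CBH becomes S -> CE, E -> BH.

S -> a | CE | HB; A -> b; B -> a; C -> a | SA; D -> HS; E -> BH; H -> a | BD | CH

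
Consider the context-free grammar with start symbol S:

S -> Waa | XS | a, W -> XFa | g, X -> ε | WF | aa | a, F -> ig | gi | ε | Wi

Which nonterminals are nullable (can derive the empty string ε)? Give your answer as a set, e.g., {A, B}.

Directly nullable (have an ε-rule): {F, X}.
Not nullable: S, W — each has a terminal in every rule's right-hand side or depends on a non-nullable symbol.

{F, X}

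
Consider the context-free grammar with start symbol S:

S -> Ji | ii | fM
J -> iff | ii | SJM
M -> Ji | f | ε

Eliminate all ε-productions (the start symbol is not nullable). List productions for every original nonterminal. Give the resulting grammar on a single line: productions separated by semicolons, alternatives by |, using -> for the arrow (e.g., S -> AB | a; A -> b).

S -> f | Ji | fM | ii; J -> SJ | ii | SJM | iff; M -> f | Ji

Nullable set: {M}.
S -> fM: M nullable, giving f | fM.
J -> SJM: M nullable, giving SJ | SJM.
Drop M -> ε.
Unchanged (no nullable symbols): S -> Ji; S -> ii; J -> iff; J -> ii; M -> Ji; M -> f.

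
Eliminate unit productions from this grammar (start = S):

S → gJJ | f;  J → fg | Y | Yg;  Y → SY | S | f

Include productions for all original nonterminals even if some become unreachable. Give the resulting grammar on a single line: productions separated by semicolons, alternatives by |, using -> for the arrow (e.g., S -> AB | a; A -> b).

Unit productions: J->Y, Y->S.
Unit pairs (A ⇒* B via units): (J,S), (J,Y), (Y,S).
S: inherits non-unit rules of {S} → f | gJJ.
J: inherits non-unit rules of {J, S, Y} → SY | Yg | f | fg | gJJ.
Y: inherits non-unit rules of {S, Y} → SY | f | gJJ.

S -> f | gJJ; J -> f | SY | Yg | fg | gJJ; Y -> f | SY | gJJ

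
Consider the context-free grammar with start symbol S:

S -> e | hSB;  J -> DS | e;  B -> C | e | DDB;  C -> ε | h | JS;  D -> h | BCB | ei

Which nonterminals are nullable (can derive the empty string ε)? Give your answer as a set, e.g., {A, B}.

Directly nullable (have an ε-rule): {C}.
B is nullable via B -> C (every symbol on the right is already known nullable).
D is nullable via D -> BCB (every symbol on the right is already known nullable).
Not nullable: J, S — each has a terminal in every rule's right-hand side or depends on a non-nullable symbol.

{B, C, D}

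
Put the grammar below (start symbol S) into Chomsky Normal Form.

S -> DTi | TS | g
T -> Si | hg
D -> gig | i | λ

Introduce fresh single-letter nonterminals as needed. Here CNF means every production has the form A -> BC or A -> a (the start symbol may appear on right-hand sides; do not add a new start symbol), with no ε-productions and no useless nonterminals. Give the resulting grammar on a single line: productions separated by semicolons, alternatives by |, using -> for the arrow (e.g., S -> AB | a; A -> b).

Nullable: {D}; after ε-elimination: S -> g | TS | Ti | DTi; D -> i | gig; T -> Si | hg.
No unit productions to eliminate.
TERM: introduce A -> g, C -> h, B -> i and substitute in every rule of length ≥2.
BIN: D -> ABA becomes D -> AE, E -> BA; S -> DTB becomes S -> DF, F -> TB.

S -> g | DF | TB | TS; A -> g; B -> i; C -> h; D -> i | AE; E -> BA; F -> TB; T -> CA | SB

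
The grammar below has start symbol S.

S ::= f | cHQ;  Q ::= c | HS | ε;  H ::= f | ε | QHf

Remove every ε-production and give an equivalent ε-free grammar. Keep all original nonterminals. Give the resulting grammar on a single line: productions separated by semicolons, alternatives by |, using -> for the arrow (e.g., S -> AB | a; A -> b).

Nullable set: {H, Q}.
S -> cHQ: H, Q nullable, giving c | cH | cHQ | cQ.
Drop H -> ε.
H -> QHf: Q, H nullable, giving Hf | QHf | Qf | f.
Drop Q -> ε.
Q -> HS: H nullable, giving HS | S.
Unchanged (no nullable symbols): S -> f; H -> f; Q -> c.

S -> c | f | cH | cQ | cHQ; H -> f | Hf | Qf | QHf; Q -> S | c | HS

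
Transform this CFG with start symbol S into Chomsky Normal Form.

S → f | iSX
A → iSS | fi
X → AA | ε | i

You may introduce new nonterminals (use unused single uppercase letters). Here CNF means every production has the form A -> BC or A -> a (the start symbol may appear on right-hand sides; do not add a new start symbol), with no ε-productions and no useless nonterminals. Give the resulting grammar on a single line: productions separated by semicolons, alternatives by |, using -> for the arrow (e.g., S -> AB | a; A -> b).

S -> f | CE | CS; A -> BC | CD; B -> f; C -> i; D -> SS; E -> SX; X -> i | AA

Nullable: {X}; after ε-elimination: S -> f | iS | iSX; A -> fi | iSS; X -> i | AA.
No unit productions to eliminate.
TERM: introduce B -> f, C -> i and substitute in every rule of length ≥2.
BIN: A -> CSS becomes A -> CD, D -> SS; S -> CSX becomes S -> CE, E -> SX.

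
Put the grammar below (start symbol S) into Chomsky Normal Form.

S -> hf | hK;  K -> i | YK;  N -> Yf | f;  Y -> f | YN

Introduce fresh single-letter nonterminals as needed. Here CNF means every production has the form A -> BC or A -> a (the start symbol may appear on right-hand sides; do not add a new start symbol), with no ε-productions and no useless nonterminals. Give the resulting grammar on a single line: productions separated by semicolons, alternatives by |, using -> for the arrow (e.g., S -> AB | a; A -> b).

S -> BA | BK; A -> f; B -> h; K -> i | YK; N -> f | YA; Y -> f | YN

No ε-productions.
No unit productions to eliminate.
TERM: introduce A -> f, B -> h and substitute in every rule of length ≥2.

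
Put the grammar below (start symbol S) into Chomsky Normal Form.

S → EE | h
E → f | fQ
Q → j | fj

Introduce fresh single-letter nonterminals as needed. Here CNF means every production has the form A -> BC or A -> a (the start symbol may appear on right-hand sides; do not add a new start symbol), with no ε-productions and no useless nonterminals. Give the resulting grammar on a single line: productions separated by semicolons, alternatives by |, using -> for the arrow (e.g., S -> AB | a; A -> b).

No ε-productions.
No unit productions to eliminate.
TERM: introduce A -> f, B -> j and substitute in every rule of length ≥2.

S -> h | EE; A -> f; B -> j; E -> f | AQ; Q -> j | AB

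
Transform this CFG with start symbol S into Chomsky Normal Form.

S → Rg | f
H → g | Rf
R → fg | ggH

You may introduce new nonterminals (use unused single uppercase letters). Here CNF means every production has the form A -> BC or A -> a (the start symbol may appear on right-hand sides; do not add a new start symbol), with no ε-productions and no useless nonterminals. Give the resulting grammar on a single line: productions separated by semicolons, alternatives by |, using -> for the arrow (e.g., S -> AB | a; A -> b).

No ε-productions.
No unit productions to eliminate.
TERM: introduce A -> f, B -> g and substitute in every rule of length ≥2.
BIN: R -> BBH becomes R -> BC, C -> BH.

S -> f | RB; A -> f; B -> g; C -> BH; H -> g | RA; R -> AB | BC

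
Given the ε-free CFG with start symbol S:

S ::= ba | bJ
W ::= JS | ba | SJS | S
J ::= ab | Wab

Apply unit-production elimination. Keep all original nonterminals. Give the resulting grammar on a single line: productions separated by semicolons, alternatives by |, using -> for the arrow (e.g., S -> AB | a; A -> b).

Unit productions: W->S.
Unit pairs (A ⇒* B via units): (W,S).
S: inherits non-unit rules of {S} → bJ | ba.
J: inherits non-unit rules of {J} → Wab | ab.
W: inherits non-unit rules of {S, W} → JS | SJS | bJ | ba.

S -> bJ | ba; J -> ab | Wab; W -> JS | bJ | ba | SJS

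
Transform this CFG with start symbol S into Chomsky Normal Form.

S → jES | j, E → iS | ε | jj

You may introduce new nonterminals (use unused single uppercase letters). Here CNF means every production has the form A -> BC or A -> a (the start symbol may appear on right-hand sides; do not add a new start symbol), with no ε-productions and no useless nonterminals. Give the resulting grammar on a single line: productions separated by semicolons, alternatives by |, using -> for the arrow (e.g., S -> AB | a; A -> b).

Nullable: {E}; after ε-elimination: S -> j | jS | jES; E -> iS | jj.
No unit productions to eliminate.
TERM: introduce A -> i, B -> j and substitute in every rule of length ≥2.
BIN: S -> BES becomes S -> BC, C -> ES.

S -> j | BC | BS; A -> i; B -> j; C -> ES; E -> AS | BB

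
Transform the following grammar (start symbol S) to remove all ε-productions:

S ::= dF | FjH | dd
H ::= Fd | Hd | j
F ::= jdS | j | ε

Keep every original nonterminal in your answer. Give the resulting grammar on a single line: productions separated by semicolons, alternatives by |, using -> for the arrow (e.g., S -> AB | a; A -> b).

Nullable set: {F}.
S -> FjH: F nullable, giving FjH | jH.
S -> dF: F nullable, giving d | dF.
Drop F -> ε.
H -> Fd: F nullable, giving Fd | d.
Unchanged (no nullable symbols): S -> dd; F -> j; F -> jdS; H -> Hd; H -> j.

S -> d | dF | dd | jH | FjH; F -> j | jdS; H -> d | j | Fd | Hd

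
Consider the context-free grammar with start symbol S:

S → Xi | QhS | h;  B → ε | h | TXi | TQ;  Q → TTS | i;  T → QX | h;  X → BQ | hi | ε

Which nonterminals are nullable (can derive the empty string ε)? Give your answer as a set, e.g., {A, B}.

{B, X}

Directly nullable (have an ε-rule): {B, X}.
Not nullable: Q, S, T — each has a terminal in every rule's right-hand side or depends on a non-nullable symbol.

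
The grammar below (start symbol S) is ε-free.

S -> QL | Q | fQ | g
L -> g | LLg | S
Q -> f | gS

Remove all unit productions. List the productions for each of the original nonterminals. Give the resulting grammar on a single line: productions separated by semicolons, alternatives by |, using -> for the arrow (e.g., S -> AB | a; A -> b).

Unit productions: L->S, S->Q.
Unit pairs (A ⇒* B via units): (L,Q), (L,S), (S,Q).
S: inherits non-unit rules of {Q, S} → QL | f | fQ | g | gS.
L: inherits non-unit rules of {L, Q, S} → LLg | QL | f | fQ | g | gS.
Q: inherits non-unit rules of {Q} → f | gS.

S -> f | g | QL | fQ | gS; L -> f | g | QL | fQ | gS | LLg; Q -> f | gS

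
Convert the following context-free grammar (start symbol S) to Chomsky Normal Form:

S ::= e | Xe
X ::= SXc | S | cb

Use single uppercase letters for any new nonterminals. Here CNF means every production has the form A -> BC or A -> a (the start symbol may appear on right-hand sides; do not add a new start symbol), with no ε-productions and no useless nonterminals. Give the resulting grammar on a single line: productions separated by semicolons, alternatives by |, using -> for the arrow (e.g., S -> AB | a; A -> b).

No ε-productions.
After unit-elimination: S -> e | Xe; X -> e | Xe | cb | SXc.
TERM: introduce C -> b, B -> c, A -> e and substitute in every rule of length ≥2.
BIN: X -> SXB becomes X -> SD, D -> XB.

S -> e | XA; A -> e; B -> c; C -> b; D -> XB; X -> e | BC | SD | XA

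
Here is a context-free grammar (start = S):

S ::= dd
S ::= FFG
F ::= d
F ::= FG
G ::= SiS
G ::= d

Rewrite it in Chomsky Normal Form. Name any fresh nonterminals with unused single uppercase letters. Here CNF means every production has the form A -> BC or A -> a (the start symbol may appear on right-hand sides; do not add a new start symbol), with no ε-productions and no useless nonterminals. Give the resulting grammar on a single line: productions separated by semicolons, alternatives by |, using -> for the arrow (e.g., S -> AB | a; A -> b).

No ε-productions.
No unit productions to eliminate.
TERM: introduce B -> d, A -> i and substitute in every rule of length ≥2.
BIN: G -> SAS becomes G -> SC, C -> AS; S -> FFG becomes S -> FD, D -> FG.

S -> BB | FD; A -> i; B -> d; C -> AS; D -> FG; F -> d | FG; G -> d | SC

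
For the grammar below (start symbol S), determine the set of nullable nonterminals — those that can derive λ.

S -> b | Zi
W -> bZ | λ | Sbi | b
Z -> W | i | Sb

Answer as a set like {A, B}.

Directly nullable (have an ε-rule): {W}.
Z is nullable via Z -> W (every symbol on the right is already known nullable).
Not nullable: S — each has a terminal in every rule's right-hand side or depends on a non-nullable symbol.

{W, Z}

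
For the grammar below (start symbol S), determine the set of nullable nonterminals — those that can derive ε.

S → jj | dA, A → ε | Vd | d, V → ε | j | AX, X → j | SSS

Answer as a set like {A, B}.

{A, V}

Directly nullable (have an ε-rule): {A, V}.
Not nullable: S, X — each has a terminal in every rule's right-hand side or depends on a non-nullable symbol.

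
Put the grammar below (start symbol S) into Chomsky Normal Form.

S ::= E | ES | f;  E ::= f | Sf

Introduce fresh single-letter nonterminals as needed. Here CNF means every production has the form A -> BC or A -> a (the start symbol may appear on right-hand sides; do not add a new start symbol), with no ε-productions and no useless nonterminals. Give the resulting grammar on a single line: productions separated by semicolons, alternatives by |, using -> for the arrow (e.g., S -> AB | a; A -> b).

No ε-productions.
After unit-elimination: S -> f | ES | Sf; E -> f | Sf.
TERM: introduce A -> f and substitute in every rule of length ≥2.

S -> f | ES | SA; A -> f; E -> f | SA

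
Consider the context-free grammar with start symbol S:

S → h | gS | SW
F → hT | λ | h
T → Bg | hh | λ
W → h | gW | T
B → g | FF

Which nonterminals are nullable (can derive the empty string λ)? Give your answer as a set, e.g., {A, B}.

Directly nullable (have an ε-rule): {F, T}.
B is nullable via B -> FF (every symbol on the right is already known nullable).
W is nullable via W -> T (every symbol on the right is already known nullable).
Not nullable: S — each has a terminal in every rule's right-hand side or depends on a non-nullable symbol.

{B, F, T, W}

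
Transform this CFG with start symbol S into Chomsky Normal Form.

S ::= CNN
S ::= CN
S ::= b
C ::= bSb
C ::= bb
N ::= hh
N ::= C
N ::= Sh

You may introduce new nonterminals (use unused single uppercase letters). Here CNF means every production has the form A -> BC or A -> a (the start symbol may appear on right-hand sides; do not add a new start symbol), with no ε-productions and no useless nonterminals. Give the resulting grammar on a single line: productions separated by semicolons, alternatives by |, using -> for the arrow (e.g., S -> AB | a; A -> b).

S -> b | CF | CN; A -> b; B -> h; C -> AA | AD; D -> SA; E -> SA; F -> NN; N -> AA | AE | BB | SB

No ε-productions.
After unit-elimination: S -> b | CN | CNN; C -> bb | bSb; N -> Sh | bb | hh | bSb.
TERM: introduce A -> b, B -> h and substitute in every rule of length ≥2.
BIN: C -> ASA becomes C -> AD, D -> SA; N -> ASA becomes N -> AE, E -> SA; S -> CNN becomes S -> CF, F -> NN.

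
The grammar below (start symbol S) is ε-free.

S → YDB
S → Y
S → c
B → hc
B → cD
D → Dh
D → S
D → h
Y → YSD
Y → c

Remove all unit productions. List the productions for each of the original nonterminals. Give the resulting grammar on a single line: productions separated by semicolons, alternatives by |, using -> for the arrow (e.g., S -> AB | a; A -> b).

S -> c | YDB | YSD; B -> cD | hc; D -> c | h | Dh | YDB | YSD; Y -> c | YSD

Unit productions: D->S, S->Y.
Unit pairs (A ⇒* B via units): (D,S), (D,Y), (S,Y).
S: inherits non-unit rules of {S, Y} → YDB | YSD | c.
B: inherits non-unit rules of {B} → cD | hc.
D: inherits non-unit rules of {D, S, Y} → Dh | YDB | YSD | c | h.
Y: inherits non-unit rules of {Y} → YSD | c.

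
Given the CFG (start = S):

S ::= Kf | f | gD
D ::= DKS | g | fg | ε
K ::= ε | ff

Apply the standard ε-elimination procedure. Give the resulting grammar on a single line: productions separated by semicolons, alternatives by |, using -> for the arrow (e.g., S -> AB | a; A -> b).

Nullable set: {D, K}.
S -> Kf: K nullable, giving Kf | f.
S -> gD: D nullable, giving g | gD.
Drop D -> ε.
D -> DKS: D, K nullable, giving DKS | DS | KS | S.
Drop K -> ε.
Unchanged (no nullable symbols): S -> f; D -> fg; D -> g; K -> ff.

S -> f | g | Kf | gD; D -> S | g | DS | KS | fg | DKS; K -> ff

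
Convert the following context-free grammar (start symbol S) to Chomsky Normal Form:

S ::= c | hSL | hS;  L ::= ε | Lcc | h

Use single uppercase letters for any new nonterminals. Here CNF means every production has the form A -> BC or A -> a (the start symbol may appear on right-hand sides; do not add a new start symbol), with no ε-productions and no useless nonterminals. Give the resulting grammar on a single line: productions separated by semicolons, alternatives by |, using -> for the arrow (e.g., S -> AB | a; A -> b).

S -> c | BD | BS; A -> c; B -> h; C -> AA; D -> SL; L -> h | AA | LC

Nullable: {L}; after ε-elimination: S -> c | hS | hSL; L -> h | cc | Lcc.
No unit productions to eliminate.
TERM: introduce A -> c, B -> h and substitute in every rule of length ≥2.
BIN: L -> LAA becomes L -> LC, C -> AA; S -> BSL becomes S -> BD, D -> SL.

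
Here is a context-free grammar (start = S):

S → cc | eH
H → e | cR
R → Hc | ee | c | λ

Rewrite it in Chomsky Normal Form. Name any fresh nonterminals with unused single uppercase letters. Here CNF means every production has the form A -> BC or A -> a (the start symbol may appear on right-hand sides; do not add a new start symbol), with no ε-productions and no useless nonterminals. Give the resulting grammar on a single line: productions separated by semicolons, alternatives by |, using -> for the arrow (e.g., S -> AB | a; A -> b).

Nullable: {R}; after ε-elimination: S -> cc | eH; H -> c | e | cR; R -> c | Hc | ee.
No unit productions to eliminate.
TERM: introduce A -> c, B -> e and substitute in every rule of length ≥2.

S -> AA | BH; A -> c; B -> e; H -> c | e | AR; R -> c | BB | HA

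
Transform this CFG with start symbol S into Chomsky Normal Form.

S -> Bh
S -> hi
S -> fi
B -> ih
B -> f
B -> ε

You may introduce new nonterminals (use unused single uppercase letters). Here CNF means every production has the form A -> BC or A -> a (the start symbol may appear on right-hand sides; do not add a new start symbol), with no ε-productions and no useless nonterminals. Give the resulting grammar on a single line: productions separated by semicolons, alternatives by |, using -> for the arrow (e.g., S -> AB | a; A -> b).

S -> h | BC | CA | DA; A -> i; B -> f | AC; C -> h; D -> f

Nullable: {B}; after ε-elimination: S -> h | Bh | fi | hi; B -> f | ih.
No unit productions to eliminate.
TERM: introduce D -> f, C -> h, A -> i and substitute in every rule of length ≥2.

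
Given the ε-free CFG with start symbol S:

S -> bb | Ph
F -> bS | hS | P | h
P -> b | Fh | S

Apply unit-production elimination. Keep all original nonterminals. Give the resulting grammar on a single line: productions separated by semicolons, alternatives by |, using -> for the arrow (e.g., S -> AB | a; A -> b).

S -> Ph | bb; F -> b | h | Fh | Ph | bS | bb | hS; P -> b | Fh | Ph | bb

Unit productions: F->P, P->S.
Unit pairs (A ⇒* B via units): (F,P), (F,S), (P,S).
S: inherits non-unit rules of {S} → Ph | bb.
F: inherits non-unit rules of {F, P, S} → Fh | Ph | b | bS | bb | h | hS.
P: inherits non-unit rules of {P, S} → Fh | Ph | b | bb.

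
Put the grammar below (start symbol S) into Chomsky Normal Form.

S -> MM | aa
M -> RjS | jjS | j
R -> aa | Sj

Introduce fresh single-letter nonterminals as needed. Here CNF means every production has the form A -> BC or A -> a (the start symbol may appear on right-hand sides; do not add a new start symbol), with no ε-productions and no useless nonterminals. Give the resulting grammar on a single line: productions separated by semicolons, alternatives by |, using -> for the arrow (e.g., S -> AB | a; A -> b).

S -> BB | MM; A -> j; B -> a; C -> AS; D -> AS; M -> j | AC | RD; R -> BB | SA

No ε-productions.
No unit productions to eliminate.
TERM: introduce B -> a, A -> j and substitute in every rule of length ≥2.
BIN: M -> AAS becomes M -> AC, C -> AS; M -> RAS becomes M -> RD, D -> AS.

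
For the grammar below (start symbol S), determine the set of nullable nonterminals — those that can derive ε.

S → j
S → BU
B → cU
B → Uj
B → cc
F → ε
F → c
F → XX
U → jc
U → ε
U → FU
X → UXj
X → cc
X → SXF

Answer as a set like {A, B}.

Directly nullable (have an ε-rule): {F, U}.
Not nullable: B, S, X — each has a terminal in every rule's right-hand side or depends on a non-nullable symbol.

{F, U}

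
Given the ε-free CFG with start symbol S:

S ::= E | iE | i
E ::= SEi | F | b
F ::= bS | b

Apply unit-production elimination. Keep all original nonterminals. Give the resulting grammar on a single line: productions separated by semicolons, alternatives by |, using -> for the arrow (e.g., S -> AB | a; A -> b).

S -> b | i | bS | iE | SEi; E -> b | bS | SEi; F -> b | bS

Unit productions: E->F, S->E.
Unit pairs (A ⇒* B via units): (E,F), (S,E), (S,F).
S: inherits non-unit rules of {E, F, S} → SEi | b | bS | i | iE.
E: inherits non-unit rules of {E, F} → SEi | b | bS.
F: inherits non-unit rules of {F} → b | bS.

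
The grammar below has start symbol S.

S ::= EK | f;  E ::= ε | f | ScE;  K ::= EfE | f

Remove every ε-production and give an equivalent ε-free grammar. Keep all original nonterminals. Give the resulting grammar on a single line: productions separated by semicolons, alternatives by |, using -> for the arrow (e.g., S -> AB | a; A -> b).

Nullable set: {E}.
S -> EK: E nullable, giving EK | K.
Drop E -> ε.
E -> ScE: E nullable, giving Sc | ScE.
K -> EfE: E, E nullable, giving Ef | EfE | f | fE.
Unchanged (no nullable symbols): S -> f; E -> f; K -> f.

S -> K | f | EK; E -> f | Sc | ScE; K -> f | Ef | fE | EfE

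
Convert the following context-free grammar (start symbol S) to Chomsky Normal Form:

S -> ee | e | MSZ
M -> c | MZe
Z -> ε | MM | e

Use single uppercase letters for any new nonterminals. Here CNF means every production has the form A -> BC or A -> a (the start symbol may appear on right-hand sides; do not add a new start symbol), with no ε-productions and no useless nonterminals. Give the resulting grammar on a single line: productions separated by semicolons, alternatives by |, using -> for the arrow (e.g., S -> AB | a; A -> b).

Nullable: {Z}; after ε-elimination: S -> e | MS | ee | MSZ; M -> c | Me | MZe; Z -> e | MM.
No unit productions to eliminate.
TERM: introduce A -> e and substitute in every rule of length ≥2.
BIN: M -> MZA becomes M -> MB, B -> ZA; S -> MSZ becomes S -> MC, C -> SZ.

S -> e | AA | MC | MS; A -> e; B -> ZA; C -> SZ; M -> c | MA | MB; Z -> e | MM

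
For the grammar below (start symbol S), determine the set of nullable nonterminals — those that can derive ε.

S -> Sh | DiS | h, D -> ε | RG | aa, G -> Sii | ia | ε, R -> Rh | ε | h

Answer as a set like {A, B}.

{D, G, R}

Directly nullable (have an ε-rule): {D, G, R}.
Not nullable: S — each has a terminal in every rule's right-hand side or depends on a non-nullable symbol.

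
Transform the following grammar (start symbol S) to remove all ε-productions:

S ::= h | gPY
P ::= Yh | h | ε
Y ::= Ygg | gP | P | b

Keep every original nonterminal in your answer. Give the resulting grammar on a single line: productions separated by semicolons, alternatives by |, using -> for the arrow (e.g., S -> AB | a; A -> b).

Nullable set: {P, Y}.
S -> gPY: P, Y nullable, giving g | gP | gPY | gY.
Drop P -> ε.
P -> Yh: Y nullable, giving Yh | h.
Y -> P: P nullable, giving P.
Y -> Ygg: Y nullable, giving Ygg | gg.
Y -> gP: P nullable, giving g | gP.
Unchanged (no nullable symbols): S -> h; P -> h; Y -> b.

S -> g | h | gP | gY | gPY; P -> h | Yh; Y -> P | b | g | gP | gg | Ygg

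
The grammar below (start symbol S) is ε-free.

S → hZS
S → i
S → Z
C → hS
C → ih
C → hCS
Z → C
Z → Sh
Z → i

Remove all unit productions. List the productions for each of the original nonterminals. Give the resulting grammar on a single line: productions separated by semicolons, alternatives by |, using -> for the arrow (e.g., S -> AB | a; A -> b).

S -> i | Sh | hS | ih | hCS | hZS; C -> hS | ih | hCS; Z -> i | Sh | hS | ih | hCS

Unit productions: S->Z, Z->C.
Unit pairs (A ⇒* B via units): (S,C), (S,Z), (Z,C).
S: inherits non-unit rules of {C, S, Z} → Sh | hCS | hS | hZS | i | ih.
C: inherits non-unit rules of {C} → hCS | hS | ih.
Z: inherits non-unit rules of {C, Z} → Sh | hCS | hS | i | ih.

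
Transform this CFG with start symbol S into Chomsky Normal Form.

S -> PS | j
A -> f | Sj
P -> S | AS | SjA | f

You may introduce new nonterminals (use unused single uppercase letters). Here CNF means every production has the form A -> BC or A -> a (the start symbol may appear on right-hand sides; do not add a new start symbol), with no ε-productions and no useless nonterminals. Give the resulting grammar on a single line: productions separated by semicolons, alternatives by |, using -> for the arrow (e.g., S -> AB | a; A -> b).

S -> j | PS; A -> f | SB; B -> j; C -> BA; P -> f | j | AS | PS | SC

No ε-productions.
After unit-elimination: S -> j | PS; A -> f | Sj; P -> f | j | AS | PS | SjA.
TERM: introduce B -> j and substitute in every rule of length ≥2.
BIN: P -> SBA becomes P -> SC, C -> BA.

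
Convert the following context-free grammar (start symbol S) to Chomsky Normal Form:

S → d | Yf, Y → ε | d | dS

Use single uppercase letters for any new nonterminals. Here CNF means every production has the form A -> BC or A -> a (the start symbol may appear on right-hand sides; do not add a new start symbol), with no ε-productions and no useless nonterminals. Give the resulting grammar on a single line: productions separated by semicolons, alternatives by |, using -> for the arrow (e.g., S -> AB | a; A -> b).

Nullable: {Y}; after ε-elimination: S -> d | f | Yf; Y -> d | dS.
No unit productions to eliminate.
TERM: introduce B -> d, A -> f and substitute in every rule of length ≥2.

S -> d | f | YA; A -> f; B -> d; Y -> d | BS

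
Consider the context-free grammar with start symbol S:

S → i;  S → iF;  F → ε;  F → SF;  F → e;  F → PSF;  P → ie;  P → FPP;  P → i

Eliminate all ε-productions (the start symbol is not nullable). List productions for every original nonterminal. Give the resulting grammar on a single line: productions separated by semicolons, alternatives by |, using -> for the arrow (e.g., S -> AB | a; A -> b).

S -> i | iF; F -> S | e | PS | SF | PSF; P -> i | PP | ie | FPP

Nullable set: {F}.
S -> iF: F nullable, giving i | iF.
Drop F -> ε.
F -> PSF: F nullable, giving PS | PSF.
F -> SF: F nullable, giving S | SF.
P -> FPP: F nullable, giving FPP | PP.
Unchanged (no nullable symbols): S -> i; F -> e; P -> i; P -> ie.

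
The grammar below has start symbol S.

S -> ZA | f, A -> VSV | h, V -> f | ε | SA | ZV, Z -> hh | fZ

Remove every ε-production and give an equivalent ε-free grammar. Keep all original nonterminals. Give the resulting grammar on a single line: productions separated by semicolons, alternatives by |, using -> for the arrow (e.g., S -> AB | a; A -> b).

Nullable set: {V}.
A -> VSV: V, V nullable, giving S | SV | VS | VSV.
Drop V -> ε.
V -> ZV: V nullable, giving Z | ZV.
Unchanged (no nullable symbols): S -> ZA; S -> f; A -> h; V -> SA; V -> f; Z -> fZ; Z -> hh.

S -> f | ZA; A -> S | h | SV | VS | VSV; V -> Z | f | SA | ZV; Z -> fZ | hh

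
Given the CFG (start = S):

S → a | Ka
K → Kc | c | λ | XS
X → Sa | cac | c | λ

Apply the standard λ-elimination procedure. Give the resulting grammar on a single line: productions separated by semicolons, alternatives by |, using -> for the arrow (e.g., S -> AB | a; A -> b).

Nullable set: {K, X}.
S -> Ka: K nullable, giving Ka | a.
Drop K -> λ.
K -> Kc: K nullable, giving Kc | c.
K -> XS: X nullable, giving S | XS.
Drop X -> λ.
Unchanged (no nullable symbols): S -> a; K -> c; X -> Sa; X -> c; X -> cac.

S -> a | Ka; K -> S | c | Kc | XS; X -> c | Sa | cac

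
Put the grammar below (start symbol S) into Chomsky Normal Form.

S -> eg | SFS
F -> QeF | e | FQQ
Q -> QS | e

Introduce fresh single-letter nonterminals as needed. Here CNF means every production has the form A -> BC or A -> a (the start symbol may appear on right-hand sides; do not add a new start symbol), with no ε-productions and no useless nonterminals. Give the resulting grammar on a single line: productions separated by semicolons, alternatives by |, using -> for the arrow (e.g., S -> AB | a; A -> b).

S -> AB | SE; A -> e; B -> g; C -> QQ; D -> AF; E -> FS; F -> e | FC | QD; Q -> e | QS

No ε-productions.
No unit productions to eliminate.
TERM: introduce A -> e, B -> g and substitute in every rule of length ≥2.
BIN: F -> FQQ becomes F -> FC, C -> QQ; F -> QAF becomes F -> QD, D -> AF; S -> SFS becomes S -> SE, E -> FS.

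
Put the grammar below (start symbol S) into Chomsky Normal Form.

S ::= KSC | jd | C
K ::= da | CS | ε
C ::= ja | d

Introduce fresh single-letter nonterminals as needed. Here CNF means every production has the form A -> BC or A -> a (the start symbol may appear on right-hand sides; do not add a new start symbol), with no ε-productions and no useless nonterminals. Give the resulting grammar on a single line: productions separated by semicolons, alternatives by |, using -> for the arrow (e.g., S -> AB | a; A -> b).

Nullable: {K}; after ε-elimination: S -> C | SC | jd | KSC; C -> d | ja; K -> CS | da.
After unit-elimination: S -> d | SC | ja | jd | KSC; C -> d | ja; K -> CS | da.
TERM: introduce B -> a, D -> d, A -> j and substitute in every rule of length ≥2.
BIN: S -> KSC becomes S -> KE, E -> SC.

S -> d | AB | AD | KE | SC; A -> j; B -> a; C -> d | AB; D -> d; E -> SC; K -> CS | DB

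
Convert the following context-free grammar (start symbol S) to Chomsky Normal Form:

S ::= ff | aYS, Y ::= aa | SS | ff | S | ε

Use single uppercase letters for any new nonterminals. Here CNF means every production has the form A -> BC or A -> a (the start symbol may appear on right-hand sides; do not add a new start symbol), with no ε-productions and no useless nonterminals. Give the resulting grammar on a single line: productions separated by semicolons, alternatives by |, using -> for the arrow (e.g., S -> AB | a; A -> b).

S -> AC | AS | BB; A -> a; B -> f; C -> YS; D -> YS; Y -> AA | AD | AS | BB | SS

Nullable: {Y}; after ε-elimination: S -> aS | ff | aYS; Y -> S | SS | aa | ff.
After unit-elimination: S -> aS | ff | aYS; Y -> SS | aS | aa | ff | aYS.
TERM: introduce A -> a, B -> f and substitute in every rule of length ≥2.
BIN: S -> AYS becomes S -> AC, C -> YS; Y -> AYS becomes Y -> AD, D -> YS.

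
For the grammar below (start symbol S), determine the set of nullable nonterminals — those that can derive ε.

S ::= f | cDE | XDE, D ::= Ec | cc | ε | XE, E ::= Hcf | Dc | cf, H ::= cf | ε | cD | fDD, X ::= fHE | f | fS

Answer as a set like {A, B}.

{D, H}

Directly nullable (have an ε-rule): {D, H}.
Not nullable: E, S, X — each has a terminal in every rule's right-hand side or depends on a non-nullable symbol.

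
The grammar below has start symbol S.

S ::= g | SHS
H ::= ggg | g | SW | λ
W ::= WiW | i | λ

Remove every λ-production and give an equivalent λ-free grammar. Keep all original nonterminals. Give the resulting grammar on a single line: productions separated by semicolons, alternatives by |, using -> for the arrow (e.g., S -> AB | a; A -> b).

S -> g | SS | SHS; H -> S | g | SW | ggg; W -> i | Wi | iW | WiW

Nullable set: {H, W}.
S -> SHS: H nullable, giving SHS | SS.
Drop H -> λ.
H -> SW: W nullable, giving S | SW.
Drop W -> λ.
W -> WiW: W, W nullable, giving Wi | WiW | i | iW.
Unchanged (no nullable symbols): S -> g; H -> g; H -> ggg; W -> i.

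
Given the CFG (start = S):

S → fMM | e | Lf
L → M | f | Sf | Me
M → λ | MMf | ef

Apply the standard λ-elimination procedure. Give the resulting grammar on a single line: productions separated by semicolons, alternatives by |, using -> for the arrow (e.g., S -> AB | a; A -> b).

S -> e | f | Lf | fM | fMM; L -> M | e | f | Me | Sf; M -> f | Mf | ef | MMf

Nullable set: {L, M}.
S -> Lf: L nullable, giving Lf | f.
S -> fMM: M, M nullable, giving f | fM | fMM.
L -> M: M nullable, giving M.
L -> Me: M nullable, giving Me | e.
Drop M -> λ.
M -> MMf: M, M nullable, giving MMf | Mf | f.
Unchanged (no nullable symbols): S -> e; L -> Sf; L -> f; M -> ef.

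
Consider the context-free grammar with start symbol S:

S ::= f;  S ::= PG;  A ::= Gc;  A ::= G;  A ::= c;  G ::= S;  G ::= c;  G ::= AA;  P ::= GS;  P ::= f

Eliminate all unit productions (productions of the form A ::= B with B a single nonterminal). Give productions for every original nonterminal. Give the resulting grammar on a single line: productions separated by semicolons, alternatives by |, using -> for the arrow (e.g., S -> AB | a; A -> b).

Unit productions: A->G, G->S.
Unit pairs (A ⇒* B via units): (A,G), (A,S), (G,S).
S: inherits non-unit rules of {S} → PG | f.
A: inherits non-unit rules of {A, G, S} → AA | Gc | PG | c | f.
G: inherits non-unit rules of {G, S} → AA | PG | c | f.
P: inherits non-unit rules of {P} → GS | f.

S -> f | PG; A -> c | f | AA | Gc | PG; G -> c | f | AA | PG; P -> f | GS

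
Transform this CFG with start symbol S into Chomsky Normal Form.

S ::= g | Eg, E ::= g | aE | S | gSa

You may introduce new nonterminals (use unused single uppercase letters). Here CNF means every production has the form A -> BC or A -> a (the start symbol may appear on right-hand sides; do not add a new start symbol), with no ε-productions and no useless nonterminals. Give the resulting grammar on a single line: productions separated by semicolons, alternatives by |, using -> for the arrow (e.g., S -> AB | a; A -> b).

No ε-productions.
After unit-elimination: S -> g | Eg; E -> g | Eg | aE | gSa.
TERM: introduce B -> a, A -> g and substitute in every rule of length ≥2.
BIN: E -> ASB becomes E -> AC, C -> SB.

S -> g | EA; A -> g; B -> a; C -> SB; E -> g | AC | BE | EA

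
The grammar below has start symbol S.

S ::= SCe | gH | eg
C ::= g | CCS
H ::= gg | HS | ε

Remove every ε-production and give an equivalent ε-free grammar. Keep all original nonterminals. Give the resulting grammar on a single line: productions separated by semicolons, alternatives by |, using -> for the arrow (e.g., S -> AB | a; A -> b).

S -> g | eg | gH | SCe; C -> g | CCS; H -> S | HS | gg

Nullable set: {H}.
S -> gH: H nullable, giving g | gH.
Drop H -> ε.
H -> HS: H nullable, giving HS | S.
Unchanged (no nullable symbols): S -> SCe; S -> eg; C -> CCS; C -> g; H -> gg.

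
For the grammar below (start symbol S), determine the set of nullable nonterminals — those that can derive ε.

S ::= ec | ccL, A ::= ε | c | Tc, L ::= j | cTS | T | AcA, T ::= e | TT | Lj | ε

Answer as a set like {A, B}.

Directly nullable (have an ε-rule): {A, T}.
L is nullable via L -> T (every symbol on the right is already known nullable).
Not nullable: S — each has a terminal in every rule's right-hand side or depends on a non-nullable symbol.

{A, L, T}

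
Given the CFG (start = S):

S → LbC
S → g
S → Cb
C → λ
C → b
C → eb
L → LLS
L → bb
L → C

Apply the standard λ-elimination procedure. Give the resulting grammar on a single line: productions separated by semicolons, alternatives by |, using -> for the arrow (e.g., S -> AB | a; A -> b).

S -> b | g | Cb | Lb | bC | LbC; C -> b | eb; L -> C | S | LS | bb | LLS

Nullable set: {C, L}.
S -> Cb: C nullable, giving Cb | b.
S -> LbC: L, C nullable, giving Lb | LbC | b | bC.
Drop C -> λ.
L -> C: C nullable, giving C.
L -> LLS: L, L nullable, giving LLS | LS | S.
Unchanged (no nullable symbols): S -> g; C -> b; C -> eb; L -> bb.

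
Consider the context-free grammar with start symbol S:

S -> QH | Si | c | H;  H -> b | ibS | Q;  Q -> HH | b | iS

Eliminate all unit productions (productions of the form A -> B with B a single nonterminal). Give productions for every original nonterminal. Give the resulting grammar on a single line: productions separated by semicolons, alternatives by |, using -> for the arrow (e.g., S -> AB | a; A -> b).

S -> b | c | HH | QH | Si | iS | ibS; H -> b | HH | iS | ibS; Q -> b | HH | iS

Unit productions: H->Q, S->H.
Unit pairs (A ⇒* B via units): (H,Q), (S,H), (S,Q).
S: inherits non-unit rules of {H, Q, S} → HH | QH | Si | b | c | iS | ibS.
H: inherits non-unit rules of {H, Q} → HH | b | iS | ibS.
Q: inherits non-unit rules of {Q} → HH | b | iS.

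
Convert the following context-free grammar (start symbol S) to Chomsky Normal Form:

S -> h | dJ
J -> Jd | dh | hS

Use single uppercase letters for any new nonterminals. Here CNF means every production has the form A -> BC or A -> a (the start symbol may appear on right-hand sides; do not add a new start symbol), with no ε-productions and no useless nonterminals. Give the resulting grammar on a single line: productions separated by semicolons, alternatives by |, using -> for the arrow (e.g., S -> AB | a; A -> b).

S -> h | AJ; A -> d; B -> h; J -> AB | BS | JA

No ε-productions.
No unit productions to eliminate.
TERM: introduce A -> d, B -> h and substitute in every rule of length ≥2.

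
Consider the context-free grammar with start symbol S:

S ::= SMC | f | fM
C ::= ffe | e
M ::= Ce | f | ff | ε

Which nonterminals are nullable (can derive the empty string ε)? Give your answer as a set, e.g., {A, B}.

Directly nullable (have an ε-rule): {M}.
Not nullable: C, S — each has a terminal in every rule's right-hand side or depends on a non-nullable symbol.

{M}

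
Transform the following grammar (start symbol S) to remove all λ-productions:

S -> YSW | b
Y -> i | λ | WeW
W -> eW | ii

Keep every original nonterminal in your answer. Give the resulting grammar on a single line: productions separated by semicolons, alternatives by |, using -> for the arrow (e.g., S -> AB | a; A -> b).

S -> b | SW | YSW; W -> eW | ii; Y -> i | WeW

Nullable set: {Y}.
S -> YSW: Y nullable, giving SW | YSW.
Drop Y -> λ.
Unchanged (no nullable symbols): S -> b; W -> eW; W -> ii; Y -> WeW; Y -> i.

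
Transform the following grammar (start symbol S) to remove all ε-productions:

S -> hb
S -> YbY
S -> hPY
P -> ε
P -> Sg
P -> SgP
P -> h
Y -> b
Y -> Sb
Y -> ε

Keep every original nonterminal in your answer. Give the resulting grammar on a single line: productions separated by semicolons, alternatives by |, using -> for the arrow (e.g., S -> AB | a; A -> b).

Nullable set: {P, Y}.
S -> YbY: Y, Y nullable, giving Yb | YbY | b | bY.
S -> hPY: P, Y nullable, giving h | hP | hPY | hY.
Drop P -> ε.
P -> SgP: P nullable, giving Sg | SgP.
Drop Y -> ε.
Unchanged (no nullable symbols): S -> hb; P -> Sg; P -> h; Y -> Sb; Y -> b.

S -> b | h | Yb | bY | hP | hY | hb | YbY | hPY; P -> h | Sg | SgP; Y -> b | Sb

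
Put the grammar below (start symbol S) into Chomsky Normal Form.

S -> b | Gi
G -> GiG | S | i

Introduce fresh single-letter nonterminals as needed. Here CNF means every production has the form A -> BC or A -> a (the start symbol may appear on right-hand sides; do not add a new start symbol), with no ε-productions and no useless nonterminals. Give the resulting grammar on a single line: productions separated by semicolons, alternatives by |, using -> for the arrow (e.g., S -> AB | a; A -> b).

S -> b | GA; A -> i; B -> AG; G -> b | i | GA | GB

No ε-productions.
After unit-elimination: S -> b | Gi; G -> b | i | Gi | GiG.
TERM: introduce A -> i and substitute in every rule of length ≥2.
BIN: G -> GAG becomes G -> GB, B -> AG.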